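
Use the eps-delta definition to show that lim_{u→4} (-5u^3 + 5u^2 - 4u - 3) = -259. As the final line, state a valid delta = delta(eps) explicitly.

Let eps > 0. We want delta > 0 such that 0 < |u − 4| < delta implies |(-5u^3 + 5u^2 - 4u - 3) + 259| < eps.
(-5u^3 + 5u^2 - 4u - 3) + 259 = -5u^3 + 5u^2 - 4u + 256 = (u − 4)(-5u^2 - 15u - 64).
So |(-5u^3 + 5u^2 - 4u - 3) + 259| = |u − 4|·|-5u^2 - 15u - 64|.
Require delta ≤ 1. Then |u − 4| < 1 gives |u| < 5, and by the triangle inequality |-5u^2 - 15u - 64| ≤ 5·5^2 + 15·5 + 64 = 264.
Hence |(-5u^3 + 5u^2 - 4u - 3) + 259| ≤ 264|u − 4| < eps provided |u − 4| < eps/264.
Take delta = min(1, eps/264). Then 0 < |u − 4| < delta gives both |u − 4| < 1 and |u − 4| < eps/264, so |(-5u^3 + 5u^2 - 4u - 3) + 259| < eps.

delta = min(1, eps/264)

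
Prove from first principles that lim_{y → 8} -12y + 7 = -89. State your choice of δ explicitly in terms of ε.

δ = ε/12

Suppose ε > 0. We need δ > 0 so that 0 < |y − 8| < δ implies |(-12y + 7) + 89| < ε.
|(-12y + 7) + 89| = |-12y + 96| = 12|y − 8|.
So 12|y − 8| < ε exactly when |y − 8| < ε/12.
Choosing δ = ε/12 gives |(-12y + 7) + 89| = 12|y − 8| < ε whenever |y − 8| < δ.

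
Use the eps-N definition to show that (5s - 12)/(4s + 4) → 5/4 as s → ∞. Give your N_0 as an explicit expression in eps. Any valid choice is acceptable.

N_0 = (17/4)/eps

Fix eps > 0. We seek N_0 > 0 such that s > N_0 implies |(5s - 12)/(4s + 4) − (5/4)| < eps.
(5s - 12)/(4s + 4) − (5/4) = (4(5s - 12) − 5(4s + 4)) / (4(4s + 4)) = -68/(4(4s + 4)).
For s > 0 we have 4s + 4 > 4s, so |(5s - 12)/(4s + 4) − (5/4)| = 68/(4(4s + 4)) < 68/(4·4s) = (17/4)/s.
Thus |(5s - 12)/(4s + 4) − (5/4)| < eps whenever s > (17/4)/eps.
Take N_0 = (17/4)/eps. If s > N_0 then |(5s - 12)/(4s + 4) − (5/4)| < (17/4)/s < eps.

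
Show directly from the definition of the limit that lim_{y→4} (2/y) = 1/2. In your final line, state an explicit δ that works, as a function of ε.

Suppose ε > 0. We seek δ > 0 such that 0 < |y − 4| < δ implies |2/y − (1/2)| < ε.
|2/y − (1/2)| = 2·|4 − y|/(4·|y|) = 2|y − 4|/(4|y|).
Restrict δ ≤ 2. Then |y − 4| < 2 gives |y| > 2, so 4|y| > 8.
Then |2/y − (1/2)| < 2|y − 4|/8, which is < ε when |y − 4| < 4ε.
Take δ = min(2, 4ε). Then 0 < |y − 4| < δ gives both |y − 4| < 2 and |y − 4| < 4ε, so |2/y − (1/2)| < ε.

δ = min(2, 4ε)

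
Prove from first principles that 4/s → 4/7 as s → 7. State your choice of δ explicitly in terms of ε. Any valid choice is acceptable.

Let ε > 0 be given. We seek δ > 0 such that 0 < |s − 7| < δ implies |4/s − (4/7)| < ε.
|4/s − (4/7)| = 4·|7 − s|/(7·|s|) = 4|s − 7|/(7|s|).
Require δ ≤ 7/2 so that |s| > 7 − 7/2 = 7/2, hence 7|s| > 49/2.
Then |4/s − (4/7)| < 4|s − 7|/(49/2), which is < ε when |s − 7| < (49/8)ε.
Take δ = min(7/2, (49/8)ε). Then 0 < |s − 7| < δ gives both |s − 7| < 7/2 and |s − 7| < (49/8)ε, so |4/s − (4/7)| < ε.

δ = min(7/2, (49/8)ε)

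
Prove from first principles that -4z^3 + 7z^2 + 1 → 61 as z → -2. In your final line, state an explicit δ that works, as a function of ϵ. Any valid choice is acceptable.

δ = min(1, ϵ/111)

Let ϵ > 0. We want δ > 0 such that 0 < |z + 2| < δ implies |(-4z^3 + 7z^2 + 1) − 61| < ϵ.
(-4z^3 + 7z^2 + 1) − 61 = -4z^3 + 7z^2 - 60 = (z + 2)(-4z^2 + 15z - 30).
So |(-4z^3 + 7z^2 + 1) − 61| = |z + 2|·|-4z^2 + 15z - 30|.
Require δ ≤ 1. Then |z + 2| < 1 gives |z| < 3, and by the triangle inequality |-4z^2 + 15z - 30| ≤ 4·3^2 + 15·3 + 30 = 111.
Hence |(-4z^3 + 7z^2 + 1) − 61| ≤ 111|z + 2| < ϵ provided |z + 2| < ϵ/111.
Take δ = min(1, ϵ/111). Then 0 < |z + 2| < δ gives both |z + 2| < 1 and |z + 2| < ϵ/111, so |(-4z^3 + 7z^2 + 1) − 61| < ϵ.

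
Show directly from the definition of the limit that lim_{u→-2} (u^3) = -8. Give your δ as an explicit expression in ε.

δ = min(2, ε/28)

Let ε > 0. We seek δ > 0 with 0 < |u + 2| < δ ⇒ |u^3 + 8| < ε.
Factor: u^3 + 8 = (u + 2)(u^2 - 2u + 4), so |u^3 + 8| = |u + 2|·|u^2 - 2u + 4|.
Impose δ ≤ 2 so that |u| < 4; then |u^2 - 2u + 4| ≤ 28.
Hence |u^3 + 8| ≤ 28|u + 2|, which is < ε once |u + 2| < ε/28.
Take δ = min(2, ε/28). If 0 < |u + 2| < δ then both bounds hold and |u^3 + 8| ≤ 28|u + 2| < 28·(ε/28) = ε.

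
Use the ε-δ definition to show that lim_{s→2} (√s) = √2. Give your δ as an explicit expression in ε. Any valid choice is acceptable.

δ = min(2, √2·ε)

Fix ε > 0. We want δ > 0 such that 0 < |s − 2| < δ implies |√s − √2| < ε.
Multiplying by the conjugate, |√s − √2| = |s − 2|/(√s + √2).
Restrict δ ≤ 2 so that |s − 2| < 2 forces s > 0, and then √s + √2 > √2.
Hence |√s − √2| < |s − 2|/√2, which is < ε once |s − 2| < √2·ε.
Take δ = min(2, √2·ε). If 0 < |s − 2| < δ then s > 0 and |√s − √2| < |s − 2|/√2 < ε.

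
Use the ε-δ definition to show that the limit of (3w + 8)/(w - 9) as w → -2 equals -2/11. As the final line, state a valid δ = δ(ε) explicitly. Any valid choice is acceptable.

Let ε > 0 be given. We want δ > 0 with 0 < |w + 2| < δ ⇒ |(3w + 8)/(w - 9) + 2/11| < ε.
Combining over a common denominator, (3w + 8)/(w - 9) + 2/11 = [(3w + 8)·(-11) − 2·(w - 9)] / [(-11)·(w - 9)] = -35(w + 2) / ((-11)(w - 9)).
So |(3w + 8)/(w - 9) + 2/11| = 35|w + 2| / (11·|w − 9|).
Restrict δ ≤ 11/2. Then |w + 2| < 11/2 gives |w − 9| = |(w + 2) + (-11)| ≥ 11 − 11/2 = 11/2.
Hence |(3w + 8)/(w - 9) + 2/11| < 35|w + 2|/(11·(11/2)) = (70/121)|w + 2|, which is < ε once |w + 2| < (121/70)ε.
Take δ = min(11/2, (121/70)ε). Then 0 < |w + 2| < δ forces both bounds, so |(3w + 8)/(w - 9) + 2/11| < ε.

δ = min(11/2, (121/70)ε)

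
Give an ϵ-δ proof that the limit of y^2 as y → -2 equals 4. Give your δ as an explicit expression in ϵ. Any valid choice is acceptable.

Let ϵ > 0 be given. We seek δ > 0 with 0 < |y + 2| < δ ⇒ |y^2 − 4| < ϵ.
Factor: y^2 − 4 = (y + 2)(y - 2), so |y^2 − 4| = |y + 2|·|y - 2|.
Restrict δ ≤ 2. Then |y + 2| < 2 gives |y| < 4, so by the triangle inequality |y - 2| ≤ 4 + 2 = 6.
Hence |y^2 − 4| ≤ 6|y + 2|, which is < ϵ once |y + 2| < ϵ/6.
Take δ = min(2, ϵ/6). If 0 < |y + 2| < δ then both bounds hold and |y^2 − 4| ≤ 6|y + 2| < 6·(ϵ/6) = ϵ.

δ = min(2, ϵ/6)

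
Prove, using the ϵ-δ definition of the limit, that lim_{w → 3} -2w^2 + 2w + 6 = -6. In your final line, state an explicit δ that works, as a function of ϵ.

δ = min(1, ϵ/12)

Let ϵ > 0. We want δ > 0 such that 0 < |w − 3| < δ implies |(-2w^2 + 2w + 6) + 6| < ϵ.
(-2w^2 + 2w + 6) + 6 = -2w^2 + 2w + 12 = (w − 3)(-2w - 4).
So |(-2w^2 + 2w + 6) + 6| = |w − 3|·|-2w - 4|.
Require δ ≤ 1. Then |w − 3| < 1 gives |w| < 4, and by the triangle inequality |-2w - 4| ≤ 2·4 + 4 = 12.
Hence |(-2w^2 + 2w + 6) + 6| ≤ 12|w − 3| < ϵ provided |w − 3| < ϵ/12.
Take δ = min(1, ϵ/12). Then 0 < |w − 3| < δ gives both |w − 3| < 1 and |w − 3| < ϵ/12, so |(-2w^2 + 2w + 6) + 6| < ϵ.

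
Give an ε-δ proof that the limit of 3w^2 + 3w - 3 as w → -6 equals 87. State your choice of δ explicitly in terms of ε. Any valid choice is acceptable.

δ = min(1, ε/36)

Let ε > 0 be given. We want δ > 0 such that 0 < |w + 6| < δ implies |(3w^2 + 3w - 3) − 87| < ε.
(3w^2 + 3w - 3) − 87 = 3w^2 + 3w - 90 = (w + 6)(3w - 15).
So |(3w^2 + 3w - 3) − 87| = |w + 6|·|3w - 15|.
Require δ ≤ 1. Then |w + 6| < 1 gives |w| < 7, and by the triangle inequality |3w - 15| ≤ 3·7 + 15 = 36.
Hence |(3w^2 + 3w - 3) − 87| ≤ 36|w + 6| < ε provided |w + 6| < ε/36.
Take δ = min(1, ε/36). Then 0 < |w + 6| < δ gives both |w + 6| < 1 and |w + 6| < ε/36, so |(3w^2 + 3w - 3) − 87| < ε.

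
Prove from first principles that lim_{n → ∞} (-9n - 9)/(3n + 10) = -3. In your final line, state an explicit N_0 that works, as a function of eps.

Let eps > 0 be given. For n ≥ 1, |(-9n - 9)/(3n + 10) + 3| = |63|/(3(3n + 10)) = 63/(3(3n + 10)).
Since 3n + 10 ≥ 3n for n ≥ 1, this is ≤ 63/(3·3n) = 7/n.
So |(-9n - 9)/(3n + 10) + 3| < eps whenever n > 7/eps.
Take N_0 = 7/eps. If n > N_0 then |(-9n - 9)/(3n + 10) + 3| ≤ 7/n < eps.

N_0 = 7/eps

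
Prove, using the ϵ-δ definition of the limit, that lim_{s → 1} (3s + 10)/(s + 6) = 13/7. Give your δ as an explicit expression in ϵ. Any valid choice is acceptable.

δ = min(7/2, (49/16)ϵ)

Let ϵ > 0 be given. We want δ > 0 with 0 < |s − 1| < δ ⇒ |(3s + 10)/(s + 6) − (13/7)| < ϵ.
Combining over a common denominator, (3s + 10)/(s + 6) − (13/7) = [(3s + 10)·7 − 13·(s + 6)] / [7·(s + 6)] = 8(s − 1) / (7(s + 6)).
So |(3s + 10)/(s + 6) − (13/7)| = 8|s − 1| / (7·|s + 6|).
Restrict δ ≤ 7/2. Then |s − 1| < 7/2 gives |s + 6| = |(s − 1) + 7| ≥ 7 − 7/2 = 7/2.
Hence |(3s + 10)/(s + 6) − (13/7)| < 8|s − 1|/(7·(7/2)) = (16/49)|s − 1|, which is < ϵ once |s − 1| < (49/16)ϵ.
Take δ = min(7/2, (49/16)ϵ). Then 0 < |s − 1| < δ forces both bounds, so |(3s + 10)/(s + 6) − (13/7)| < ϵ.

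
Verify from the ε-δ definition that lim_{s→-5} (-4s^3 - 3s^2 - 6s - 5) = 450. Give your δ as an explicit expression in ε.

δ = min(1, ε/337)

Suppose ε > 0. We want δ > 0 such that 0 < |s + 5| < δ implies |(-4s^3 - 3s^2 - 6s - 5) − 450| < ε.
(-4s^3 - 3s^2 - 6s - 5) − 450 = -4s^3 - 3s^2 - 6s - 455 = (s + 5)(-4s^2 + 17s - 91).
So |(-4s^3 - 3s^2 - 6s - 5) − 450| = |s + 5|·|-4s^2 + 17s - 91|.
Assume first that |s + 5| < 1, so |s| < 6. Then |-4s^2 + 17s - 91| ≤ 4·6^2 + 17·6 + 91 = 337.
Hence |(-4s^3 - 3s^2 - 6s - 5) − 450| ≤ 337|s + 5| < ε provided |s + 5| < ε/337.
Take δ = min(1, ε/337). Then 0 < |s + 5| < δ gives both |s + 5| < 1 and |s + 5| < ε/337, so |(-4s^3 - 3s^2 - 6s - 5) − 450| < ε.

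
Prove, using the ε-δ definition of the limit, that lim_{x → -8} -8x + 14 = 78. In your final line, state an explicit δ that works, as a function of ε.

δ = ε/8

Suppose ε > 0. We need δ > 0 so that 0 < |x + 8| < δ implies |(-8x + 14) − 78| < ε.
|(-8x + 14) − 78| = |-8x - 64| = 8|x + 8|.
So 8|x + 8| < ε exactly when |x + 8| < ε/8.
Choosing δ = ε/8 gives |(-8x + 14) − 78| = 8|x + 8| < ε whenever |x + 8| < δ.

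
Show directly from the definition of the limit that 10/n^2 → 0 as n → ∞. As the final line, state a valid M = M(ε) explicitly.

M = (10/ε)^{1/2}

Fix ε > 0. For n ≥ 1, |10/n^2 − 0| = 10/n^2.
10/n^2 < ε ⇔ n^2 > 10/ε ⇔ n > (10/ε)^{1/2}.
Take M = (10/ε)^{1/2}. Then n > M implies 10/n^2 < ε.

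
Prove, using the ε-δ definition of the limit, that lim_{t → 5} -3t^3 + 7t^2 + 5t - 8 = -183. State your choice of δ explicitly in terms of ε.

Let ε > 0 be given. We want δ > 0 such that 0 < |t − 5| < δ implies |(-3t^3 + 7t^2 + 5t - 8) + 183| < ε.
(-3t^3 + 7t^2 + 5t - 8) + 183 = -3t^3 + 7t^2 + 5t + 175 = (t − 5)(-3t^2 - 8t - 35).
So |(-3t^3 + 7t^2 + 5t - 8) + 183| = |t − 5|·|-3t^2 - 8t - 35|.
Assume first that |t − 5| < 1, so |t| < 6. Then |-3t^2 - 8t - 35| ≤ 3·6^2 + 8·6 + 35 = 191.
Hence |(-3t^3 + 7t^2 + 5t - 8) + 183| ≤ 191|t − 5| < ε provided |t − 5| < ε/191.
Choosing δ = min(1, ε/191) ensures both conditions, hence |(-3t^3 + 7t^2 + 5t - 8) + 183| < ε.

δ = min(1, ε/191)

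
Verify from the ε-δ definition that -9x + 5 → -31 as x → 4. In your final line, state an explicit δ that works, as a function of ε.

δ = ε/9

Fix ε > 0. We need δ > 0 so that 0 < |x − 4| < δ implies |(-9x + 5) + 31| < ε.
Since (-9x + 5) + 31 = -9(x − 4), we have |(-9x + 5) + 31| = 9|x − 4|.
Thus it suffices that |x − 4| < ε/9.
Choosing δ = ε/9 gives |(-9x + 5) + 31| = 9|x − 4| < ε whenever |x − 4| < δ.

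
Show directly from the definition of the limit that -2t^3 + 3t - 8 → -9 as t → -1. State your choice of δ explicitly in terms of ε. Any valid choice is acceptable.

δ = min(1, ε/13)

Fix ε > 0. We want δ > 0 such that 0 < |t + 1| < δ implies |(-2t^3 + 3t - 8) + 9| < ε.
(-2t^3 + 3t - 8) + 9 = -2t^3 + 3t + 1 = (t + 1)(-2t^2 + 2t + 1).
So |(-2t^3 + 3t - 8) + 9| = |t + 1|·|-2t^2 + 2t + 1|.
Assume first that |t + 1| < 1, so |t| < 2. Then |-2t^2 + 2t + 1| ≤ 2·2^2 + 2·2 + 1 = 13.
Hence |(-2t^3 + 3t - 8) + 9| ≤ 13|t + 1| < ε provided |t + 1| < ε/13.
Take δ = min(1, ε/13). Then 0 < |t + 1| < δ gives both |t + 1| < 1 and |t + 1| < ε/13, so |(-2t^3 + 3t - 8) + 9| < ε.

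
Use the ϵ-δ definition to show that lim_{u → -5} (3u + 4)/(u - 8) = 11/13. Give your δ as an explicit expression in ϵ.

δ = min(13/2, (169/56)ϵ)

Let ϵ > 0. We want δ > 0 with 0 < |u + 5| < δ ⇒ |(3u + 4)/(u - 8) − (11/13)| < ϵ.
Combining over a common denominator, (3u + 4)/(u - 8) − (11/13) = [(3u + 4)·(-13) − (-11)·(u - 8)] / [(-13)·(u - 8)] = -28(u + 5) / ((-13)(u - 8)).
So |(3u + 4)/(u - 8) − (11/13)| = 28|u + 5| / (13·|u − 8|).
Require δ ≤ 13/2, so |u − 8| ≥ |-13| − |u + 5| > 13 − 13/2 = 13/2.
Hence |(3u + 4)/(u - 8) − (11/13)| < 28|u + 5|/(13·(13/2)) = (56/169)|u + 5|, which is < ϵ once |u + 5| < (169/56)ϵ.
Take δ = min(13/2, (169/56)ϵ). Then 0 < |u + 5| < δ forces both bounds, so |(3u + 4)/(u - 8) − (11/13)| < ϵ.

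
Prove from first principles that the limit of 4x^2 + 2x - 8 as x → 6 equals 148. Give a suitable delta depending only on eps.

delta = min(2, eps/58)

Let eps > 0 be given. We want delta > 0 such that 0 < |x − 6| < delta implies |(4x^2 + 2x - 8) − 148| < eps.
(4x^2 + 2x - 8) − 148 = 4x^2 + 2x - 156 = (x − 6)(4x + 26).
So |(4x^2 + 2x - 8) − 148| = |x − 6|·|4x + 26|.
Assume first that |x − 6| < 2, so |x| < 8. Then |4x + 26| ≤ 4·8 + 26 = 58.
Hence |(4x^2 + 2x - 8) − 148| ≤ 58|x − 6| < eps provided |x − 6| < eps/58.
Take delta = min(2, eps/58). Then 0 < |x − 6| < delta gives both |x − 6| < 2 and |x − 6| < eps/58, so |(4x^2 + 2x - 8) − 148| < eps.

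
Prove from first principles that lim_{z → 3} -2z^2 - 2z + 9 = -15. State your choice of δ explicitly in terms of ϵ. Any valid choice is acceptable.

Suppose ϵ > 0. We want δ > 0 such that 0 < |z − 3| < δ implies |(-2z^2 - 2z + 9) + 15| < ϵ.
(-2z^2 - 2z + 9) + 15 = -2z^2 - 2z + 24 = (z − 3)(-2z - 8).
So |(-2z^2 - 2z + 9) + 15| = |z − 3|·|-2z - 8|.
Assume first that |z − 3| < 1, so |z| < 4. Then |-2z - 8| ≤ 2·4 + 8 = 16.
Hence |(-2z^2 - 2z + 9) + 15| ≤ 16|z − 3| < ϵ provided |z − 3| < ϵ/16.
Take δ = min(1, ϵ/16). Then 0 < |z − 3| < δ gives both |z − 3| < 1 and |z − 3| < ϵ/16, so |(-2z^2 - 2z + 9) + 15| < ϵ.

δ = min(1, ϵ/16)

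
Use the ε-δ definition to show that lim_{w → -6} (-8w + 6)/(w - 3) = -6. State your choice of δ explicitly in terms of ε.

δ = min(9/2, (9/4)ε)

Let ε > 0 be given. We want δ > 0 with 0 < |w + 6| < δ ⇒ |(-8w + 6)/(w - 3) + 6| < ε.
Combining over a common denominator, (-8w + 6)/(w - 3) + 6 = [(-8w + 6)·(-9) − 54·(w - 3)] / [(-9)·(w - 3)] = 18(w + 6) / ((-9)(w - 3)).
So |(-8w + 6)/(w - 3) + 6| = 18|w + 6| / (9·|w − 3|).
Restrict δ ≤ 9/2. Then |w + 6| < 9/2 gives |w − 3| = |(w + 6) + (-9)| ≥ 9 − 9/2 = 9/2.
Hence |(-8w + 6)/(w - 3) + 6| < 18|w + 6|/(9·(9/2)) = (4/9)|w + 6|, which is < ε once |w + 6| < (9/4)ε.
Take δ = min(9/2, (9/4)ε). Then 0 < |w + 6| < δ forces both bounds, so |(-8w + 6)/(w - 3) + 6| < ε.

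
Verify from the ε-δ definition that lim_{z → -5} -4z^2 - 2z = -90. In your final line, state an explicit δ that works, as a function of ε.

Let ε > 0. We want δ > 0 such that 0 < |z + 5| < δ implies |(-4z^2 - 2z) + 90| < ε.
(-4z^2 - 2z) + 90 = -4z^2 - 2z + 90 = (z + 5)(-4z + 18).
So |(-4z^2 - 2z) + 90| = |z + 5|·|-4z + 18|.
Assume first that |z + 5| < 2, so |z| < 7. Then |-4z + 18| ≤ 4·7 + 18 = 46.
Hence |(-4z^2 - 2z) + 90| ≤ 46|z + 5| < ε provided |z + 5| < ε/46.
Choosing δ = min(2, ε/46) ensures both conditions, hence |(-4z^2 - 2z) + 90| < ε.

δ = min(2, ε/46)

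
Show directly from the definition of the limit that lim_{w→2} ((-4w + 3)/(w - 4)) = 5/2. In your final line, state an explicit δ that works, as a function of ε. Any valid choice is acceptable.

Fix ε > 0. We want δ > 0 with 0 < |w − 2| < δ ⇒ |(-4w + 3)/(w - 4) − (5/2)| < ε.
Combining over a common denominator, (-4w + 3)/(w - 4) − (5/2) = [(-4w + 3)·(-2) − (-5)·(w - 4)] / [(-2)·(w - 4)] = 13(w − 2) / ((-2)(w - 4)).
So |(-4w + 3)/(w - 4) − (5/2)| = 13|w − 2| / (2·|w − 4|).
Require δ ≤ 1, so |w − 4| ≥ |-2| − |w − 2| > 2 − 1 = 1.
Hence |(-4w + 3)/(w - 4) − (5/2)| < 13|w − 2|/(2·1) = (13/2)|w − 2|, which is < ε once |w − 2| < (2/13)ε.
Take δ = min(1, (2/13)ε). Then 0 < |w − 2| < δ forces both bounds, so |(-4w + 3)/(w - 4) − (5/2)| < ε.

δ = min(1, (2/13)ε)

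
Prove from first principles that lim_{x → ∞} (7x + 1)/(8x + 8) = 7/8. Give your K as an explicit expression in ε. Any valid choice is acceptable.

K = (3/4)/ε

Suppose ε > 0. We seek K > 0 such that x > K implies |(7x + 1)/(8x + 8) − (7/8)| < ε.
(7x + 1)/(8x + 8) − (7/8) = (8(7x + 1) − 7(8x + 8)) / (8(8x + 8)) = -48/(8(8x + 8)).
For x > 0 we have 8x + 8 > 8x, so |(7x + 1)/(8x + 8) − (7/8)| = 48/(8(8x + 8)) < 48/(8·8x) = (3/4)/x.
Thus |(7x + 1)/(8x + 8) − (7/8)| < ε whenever x > (3/4)/ε.
Take K = (3/4)/ε. If x > K then |(7x + 1)/(8x + 8) − (7/8)| < (3/4)/x < ε.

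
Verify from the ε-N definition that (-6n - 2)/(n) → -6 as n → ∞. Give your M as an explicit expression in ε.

Fix ε > 0. For n ≥ 1, |(-6n - 2)/(n) + 6| = |-2|/((n)) = 2/((n)).
Since n ≥ n for n ≥ 1, this is ≤ 2/(n) = 2/n.
So |(-6n - 2)/(n) + 6| < ε whenever n > 2/ε.
Take M = 2/ε. If n > M then |(-6n - 2)/(n) + 6| ≤ 2/n < ε.

M = 2/ε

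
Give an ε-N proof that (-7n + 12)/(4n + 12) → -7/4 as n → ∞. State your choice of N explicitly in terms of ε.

Suppose ε > 0. For n ≥ 1, |(-7n + 12)/(4n + 12) + 7/4| = |132|/(4(4n + 12)) = 132/(4(4n + 12)).
Since 4n + 12 ≥ 4n for n ≥ 1, this is ≤ 132/(4·4n) = (33/4)/n.
So |(-7n + 12)/(4n + 12) + 7/4| < ε whenever n > (33/4)/ε.
Take N = (33/4)/ε. If n > N then |(-7n + 12)/(4n + 12) + 7/4| ≤ (33/4)/n < ε.

N = (33/4)/ε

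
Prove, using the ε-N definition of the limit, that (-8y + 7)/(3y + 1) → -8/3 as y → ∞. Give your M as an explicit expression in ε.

Fix ε > 0. We seek M > 0 such that y > M implies |(-8y + 7)/(3y + 1) + 8/3| < ε.
(-8y + 7)/(3y + 1) + 8/3 = (3(-8y + 7) − (-8)(3y + 1)) / (3(3y + 1)) = 29/(3(3y + 1)).
For y > 0 we have 3y + 1 > 3y, so |(-8y + 7)/(3y + 1) + 8/3| = 29/(3(3y + 1)) < 29/(3·3y) = (29/9)/y.
Thus |(-8y + 7)/(3y + 1) + 8/3| < ε whenever y > (29/9)/ε.
Take M = (29/9)/ε. If y > M then |(-8y + 7)/(3y + 1) + 8/3| < (29/9)/y < ε.

M = (29/9)/ε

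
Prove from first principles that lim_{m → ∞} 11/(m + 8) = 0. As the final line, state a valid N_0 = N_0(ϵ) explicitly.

N_0 = 11/ϵ

Let ϵ > 0 be given. For m ≥ 1, |11/(m + 8) − 0| = 11/(m + 8) ≤ 11/m.
We need 11/m < ϵ, i.e. m > 11/ϵ.
Take N_0 = 11/ϵ. If m > N_0 then |11/(m + 8)| ≤ 11/m < ϵ.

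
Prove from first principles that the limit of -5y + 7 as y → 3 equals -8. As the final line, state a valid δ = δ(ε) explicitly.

Fix ε > 0. We need δ > 0 so that 0 < |y − 3| < δ implies |(-5y + 7) + 8| < ε.
|(-5y + 7) + 8| = |-5y + 15| = 5|y − 3|.
Thus it suffices that |y − 3| < ε/5.
Take δ = ε/5. If 0 < |y − 3| < δ then |(-5y + 7) + 8| = 5|y − 3| < 5·(ε/5) = ε.

δ = ε/5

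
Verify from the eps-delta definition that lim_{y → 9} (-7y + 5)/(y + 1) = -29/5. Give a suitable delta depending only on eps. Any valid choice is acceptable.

delta = min(5, (25/6)eps)

Fix eps > 0. We want delta > 0 with 0 < |y − 9| < delta ⇒ |(-7y + 5)/(y + 1) + 29/5| < eps.
Combining over a common denominator, (-7y + 5)/(y + 1) + 29/5 = [(-7y + 5)·10 − (-58)·(y + 1)] / [10·(y + 1)] = -12(y − 9) / (10(y + 1)).
So |(-7y + 5)/(y + 1) + 29/5| = 12|y − 9| / (10·|y + 1|).
Restrict delta ≤ 5. Then |y − 9| < 5 gives |y + 1| = |(y − 9) + 10| ≥ 10 − 5 = 5.
Hence |(-7y + 5)/(y + 1) + 29/5| < 12|y − 9|/(10·5) = (6/25)|y − 9|, which is < eps once |y − 9| < (25/6)eps.
Take delta = min(5, (25/6)eps). Then 0 < |y − 9| < delta forces both bounds, so |(-7y + 5)/(y + 1) + 29/5| < eps.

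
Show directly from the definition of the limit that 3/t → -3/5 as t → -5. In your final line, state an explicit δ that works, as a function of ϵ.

δ = min(5/2, (25/6)ϵ)

Let ϵ > 0 be given. We seek δ > 0 such that 0 < |t + 5| < δ implies |3/t + 3/5| < ϵ.
|3/t + 3/5| = 3·|-5 − t|/(5·|t|) = 3|t + 5|/(5|t|).
Restrict δ ≤ 5/2. Then |t + 5| < 5/2 gives |t| > 5/2, so 5|t| > 25/2.
Then |3/t + 3/5| < 3|t + 5|/(25/2), which is < ϵ when |t + 5| < (25/6)ϵ.
Take δ = min(5/2, (25/6)ϵ). Then 0 < |t + 5| < δ gives both |t + 5| < 5/2 and |t + 5| < (25/6)ϵ, so |3/t + 3/5| < ϵ.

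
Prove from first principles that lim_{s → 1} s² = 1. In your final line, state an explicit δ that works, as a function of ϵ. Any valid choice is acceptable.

Fix ϵ > 0. We seek δ > 0 with 0 < |s − 1| < δ ⇒ |s² − 1| < ϵ.
Factor: s² − 1 = (s − 1)(s + 1), so |s² − 1| = |s − 1|·|s + 1|.
Restrict δ ≤ 1. Then |s − 1| < 1 gives |s| < 2, so by the triangle inequality |s + 1| ≤ 2 + 1 = 3.
Hence |s² − 1| ≤ 3|s − 1|, which is < ϵ once |s − 1| < ϵ/3.
Take δ = min(1, ϵ/3). If 0 < |s − 1| < δ then both bounds hold and |s² − 1| ≤ 3|s − 1| < 3·(ϵ/3) = ϵ.

δ = min(1, ϵ/3)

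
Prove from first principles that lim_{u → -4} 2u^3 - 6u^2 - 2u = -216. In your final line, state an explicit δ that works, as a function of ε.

δ = min(1, ε/174)

Let ε > 0. We want δ > 0 such that 0 < |u + 4| < δ implies |(2u^3 - 6u^2 - 2u) + 216| < ε.
(2u^3 - 6u^2 - 2u) + 216 = 2u^3 - 6u^2 - 2u + 216 = (u + 4)(2u^2 - 14u + 54).
So |(2u^3 - 6u^2 - 2u) + 216| = |u + 4|·|2u^2 - 14u + 54|.
Require δ ≤ 1. Then |u + 4| < 1 gives |u| < 5, and by the triangle inequality |2u^2 - 14u + 54| ≤ 2·5^2 + 14·5 + 54 = 174.
Hence |(2u^3 - 6u^2 - 2u) + 216| ≤ 174|u + 4| < ε provided |u + 4| < ε/174.
Choosing δ = min(1, ε/174) ensures both conditions, hence |(2u^3 - 6u^2 - 2u) + 216| < ε.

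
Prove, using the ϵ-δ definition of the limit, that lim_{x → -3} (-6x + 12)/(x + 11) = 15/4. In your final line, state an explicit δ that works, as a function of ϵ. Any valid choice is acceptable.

Let ϵ > 0. We want δ > 0 with 0 < |x + 3| < δ ⇒ |(-6x + 12)/(x + 11) − (15/4)| < ϵ.
Combining over a common denominator, (-6x + 12)/(x + 11) − (15/4) = [(-6x + 12)·8 − 30·(x + 11)] / [8·(x + 11)] = -78(x + 3) / (8(x + 11)).
So |(-6x + 12)/(x + 11) − (15/4)| = 78|x + 3| / (8·|x + 11|).
Restrict δ ≤ 4. Then |x + 3| < 4 gives |x + 11| = |(x + 3) + 8| ≥ 8 − 4 = 4.
Hence |(-6x + 12)/(x + 11) − (15/4)| < 78|x + 3|/(8·4) = (39/16)|x + 3|, which is < ϵ once |x + 3| < (16/39)ϵ.
Take δ = min(4, (16/39)ϵ). Then 0 < |x + 3| < δ forces both bounds, so |(-6x + 12)/(x + 11) − (15/4)| < ϵ.

δ = min(4, (16/39)ϵ)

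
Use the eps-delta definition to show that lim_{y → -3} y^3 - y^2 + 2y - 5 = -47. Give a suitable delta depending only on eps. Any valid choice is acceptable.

Fix eps > 0. We want delta > 0 such that 0 < |y + 3| < delta implies |(y^3 - y^2 + 2y - 5) + 47| < eps.
(y^3 - y^2 + 2y - 5) + 47 = y^3 - y^2 + 2y + 42 = (y + 3)(y^2 - 4y + 14).
So |(y^3 - y^2 + 2y - 5) + 47| = |y + 3|·|y^2 - 4y + 14|.
Require delta ≤ 1. Then |y + 3| < 1 gives |y| < 4, and by the triangle inequality |y^2 - 4y + 14| ≤ 4^2 + 4·4 + 14 = 46.
Hence |(y^3 - y^2 + 2y - 5) + 47| ≤ 46|y + 3| < eps provided |y + 3| < eps/46.
Take delta = min(1, eps/46). Then 0 < |y + 3| < delta gives both |y + 3| < 1 and |y + 3| < eps/46, so |(y^3 - y^2 + 2y - 5) + 47| < eps.

delta = min(1, eps/46)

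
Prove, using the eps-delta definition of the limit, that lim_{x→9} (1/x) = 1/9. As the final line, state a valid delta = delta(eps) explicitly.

delta = min(9/2, (81/2)eps)

Let eps > 0 be given. We seek delta > 0 such that 0 < |x − 9| < delta implies |1/x − (1/9)| < eps.
|1/x − (1/9)| = |9 − x|/(9·|x|) = |x − 9|/(9|x|).
Require delta ≤ 9/2 so that |x| > 9 − 9/2 = 9/2, hence 9|x| > 81/2.
Then |1/x − (1/9)| < |x − 9|/(81/2), which is < eps when |x − 9| < (81/2)eps.
Take delta = min(9/2, (81/2)eps). Then 0 < |x − 9| < delta gives both |x − 9| < 9/2 and |x − 9| < (81/2)eps, so |1/x − (1/9)| < eps.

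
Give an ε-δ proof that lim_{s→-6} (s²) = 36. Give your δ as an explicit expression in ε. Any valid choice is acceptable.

δ = min(1, ε/13)

Suppose ε > 0. We seek δ > 0 with 0 < |s + 6| < δ ⇒ |s² − 36| < ε.
Factor: s² − 36 = (s + 6)(s - 6), so |s² − 36| = |s + 6|·|s - 6|.
Impose δ ≤ 1 so that |s| < 7; then |s - 6| ≤ 13.
Hence |s² − 36| ≤ 13|s + 6|, which is < ε once |s + 6| < ε/13.
Take δ = min(1, ε/13). If 0 < |s + 6| < δ then both bounds hold and |s² − 36| ≤ 13|s + 6| < 13·(ε/13) = ε.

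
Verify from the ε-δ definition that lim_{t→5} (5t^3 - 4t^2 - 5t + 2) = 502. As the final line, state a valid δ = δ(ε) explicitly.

Let ε > 0 be given. We want δ > 0 such that 0 < |t − 5| < δ implies |(5t^3 - 4t^2 - 5t + 2) − 502| < ε.
(5t^3 - 4t^2 - 5t + 2) − 502 = 5t^3 - 4t^2 - 5t - 500 = (t − 5)(5t^2 + 21t + 100).
So |(5t^3 - 4t^2 - 5t + 2) − 502| = |t − 5|·|5t^2 + 21t + 100|.
Require δ ≤ 1. Then |t − 5| < 1 gives |t| < 6, and by the triangle inequality |5t^2 + 21t + 100| ≤ 5·6^2 + 21·6 + 100 = 406.
Hence |(5t^3 - 4t^2 - 5t + 2) − 502| ≤ 406|t − 5| < ε provided |t − 5| < ε/406.
Choosing δ = min(1, ε/406) ensures both conditions, hence |(5t^3 - 4t^2 - 5t + 2) − 502| < ε.

δ = min(1, ε/406)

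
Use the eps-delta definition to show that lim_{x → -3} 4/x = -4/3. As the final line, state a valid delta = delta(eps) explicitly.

delta = min(3/2, (9/8)eps)

Let eps > 0. We seek delta > 0 such that 0 < |x + 3| < delta implies |4/x + 4/3| < eps.
|4/x + 4/3| = 4·|-3 − x|/(3·|x|) = 4|x + 3|/(3|x|).
Require delta ≤ 3/2 so that |x| > 3 − 3/2 = 3/2, hence 3|x| > 9/2.
Then |4/x + 4/3| < 4|x + 3|/(9/2), which is < eps when |x + 3| < (9/8)eps.
Take delta = min(3/2, (9/8)eps). Then 0 < |x + 3| < delta gives both |x + 3| < 3/2 and |x + 3| < (9/8)eps, so |4/x + 4/3| < eps.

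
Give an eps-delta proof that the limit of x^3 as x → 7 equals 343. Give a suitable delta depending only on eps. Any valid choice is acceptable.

Let eps > 0 be given. We seek delta > 0 with 0 < |x − 7| < delta ⇒ |x^3 − 343| < eps.
Factor: x^3 − 343 = (x − 7)(x^2 + 7x + 49), so |x^3 − 343| = |x − 7|·|x^2 + 7x + 49|.
Restrict delta ≤ 1. Then |x − 7| < 1 gives |x| < 8, so by the triangle inequality |x^2 + 7x + 49| ≤ 8^2 + 7·8 + 49 = 169.
Hence |x^3 − 343| ≤ 169|x − 7|, which is < eps once |x − 7| < eps/169.
Take delta = min(1, eps/169). If 0 < |x − 7| < delta then both bounds hold and |x^3 − 343| ≤ 169|x − 7| < 169·(eps/169) = eps.

delta = min(1, eps/169)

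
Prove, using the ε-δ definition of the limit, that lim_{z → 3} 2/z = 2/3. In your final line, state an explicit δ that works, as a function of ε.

Suppose ε > 0. We seek δ > 0 such that 0 < |z − 3| < δ implies |2/z − (2/3)| < ε.
|2/z − (2/3)| = 2·|3 − z|/(3·|z|) = 2|z − 3|/(3|z|).
Require δ ≤ 3/2 so that |z| > 3 − 3/2 = 3/2, hence 3|z| > 9/2.
Then |2/z − (2/3)| < 2|z − 3|/(9/2), which is < ε when |z − 3| < (9/4)ε.
Take δ = min(3/2, (9/4)ε). Then 0 < |z − 3| < δ gives both |z − 3| < 3/2 and |z − 3| < (9/4)ε, so |2/z − (2/3)| < ε.

δ = min(3/2, (9/4)ε)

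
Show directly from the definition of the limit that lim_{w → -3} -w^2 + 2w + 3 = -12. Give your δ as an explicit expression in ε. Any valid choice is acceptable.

δ = min(1, ε/9)

Fix ε > 0. We want δ > 0 such that 0 < |w + 3| < δ implies |(-w^2 + 2w + 3) + 12| < ε.
(-w^2 + 2w + 3) + 12 = -w^2 + 2w + 15 = (w + 3)(-w + 5).
So |(-w^2 + 2w + 3) + 12| = |w + 3|·|-w + 5|.
Assume first that |w + 3| < 1, so |w| < 4. Then |-w + 5| ≤ 4 + 5 = 9.
Hence |(-w^2 + 2w + 3) + 12| ≤ 9|w + 3| < ε provided |w + 3| < ε/9.
Choosing δ = min(1, ε/9) ensures both conditions, hence |(-w^2 + 2w + 3) + 12| < ε.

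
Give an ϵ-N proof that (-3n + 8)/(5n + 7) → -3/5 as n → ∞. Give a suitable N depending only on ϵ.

Let ϵ > 0 be given. For n ≥ 1, |(-3n + 8)/(5n + 7) + 3/5| = |61|/(5(5n + 7)) = 61/(5(5n + 7)).
Since 5n + 7 ≥ 5n for n ≥ 1, this is ≤ 61/(5·5n) = (61/25)/n.
So |(-3n + 8)/(5n + 7) + 3/5| < ϵ whenever n > (61/25)/ϵ.
Take N = (61/25)/ϵ. If n > N then |(-3n + 8)/(5n + 7) + 3/5| ≤ (61/25)/n < ϵ.

N = (61/25)/ϵ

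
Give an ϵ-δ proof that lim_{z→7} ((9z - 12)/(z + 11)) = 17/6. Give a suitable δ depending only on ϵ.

Let ϵ > 0. We want δ > 0 with 0 < |z − 7| < δ ⇒ |(9z - 12)/(z + 11) − (17/6)| < ϵ.
Combining over a common denominator, (9z - 12)/(z + 11) − (17/6) = [(9z - 12)·18 − 51·(z + 11)] / [18·(z + 11)] = 111(z − 7) / (18(z + 11)).
So |(9z - 12)/(z + 11) − (17/6)| = 111|z − 7| / (18·|z + 11|).
Require δ ≤ 9, so |z + 11| ≥ |18| − |z − 7| > 18 − 9 = 9.
Hence |(9z - 12)/(z + 11) − (17/6)| < 111|z − 7|/(18·9) = (37/54)|z − 7|, which is < ϵ once |z − 7| < (54/37)ϵ.
Take δ = min(9, (54/37)ϵ). Then 0 < |z − 7| < δ forces both bounds, so |(9z - 12)/(z + 11) − (17/6)| < ϵ.

δ = min(9, (54/37)ϵ)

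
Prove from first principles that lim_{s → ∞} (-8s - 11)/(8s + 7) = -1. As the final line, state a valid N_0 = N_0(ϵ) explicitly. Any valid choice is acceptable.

N_0 = (1/2)/ϵ

Let ϵ > 0 be given. We seek N_0 > 0 such that s > N_0 implies |(-8s - 11)/(8s + 7) + 1| < ϵ.
(-8s - 11)/(8s + 7) + 1 = (8(-8s - 11) − (-8)(8s + 7)) / (8(8s + 7)) = -32/(8(8s + 7)).
For s > 0 we have 8s + 7 > 8s, so |(-8s - 11)/(8s + 7) + 1| = 32/(8(8s + 7)) < 32/(8·8s) = (1/2)/s.
Thus |(-8s - 11)/(8s + 7) + 1| < ϵ whenever s > (1/2)/ϵ.
Take N_0 = (1/2)/ϵ. If s > N_0 then |(-8s - 11)/(8s + 7) + 1| < (1/2)/s < ϵ.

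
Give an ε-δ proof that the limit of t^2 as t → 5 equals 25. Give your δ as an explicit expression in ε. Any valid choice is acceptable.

Fix ε > 0. We seek δ > 0 with 0 < |t − 5| < δ ⇒ |t^2 − 25| < ε.
Factor: t^2 − 25 = (t − 5)(t + 5), so |t^2 − 25| = |t − 5|·|t + 5|.
Restrict δ ≤ 1. Then |t − 5| < 1 gives |t| < 6, so by the triangle inequality |t + 5| ≤ 6 + 5 = 11.
Hence |t^2 − 25| ≤ 11|t − 5|, which is < ε once |t − 5| < ε/11.
Take δ = min(1, ε/11). If 0 < |t − 5| < δ then both bounds hold and |t^2 − 25| ≤ 11|t − 5| < 11·(ε/11) = ε.

δ = min(1, ε/11)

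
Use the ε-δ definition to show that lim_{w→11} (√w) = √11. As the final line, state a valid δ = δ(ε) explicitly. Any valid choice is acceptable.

Suppose ε > 0. We want δ > 0 such that 0 < |w − 11| < δ implies |√w − √11| < ε.
Rationalise: √w − √11 = (w − 11)/(√w + √11), so |√w − √11| = |w − 11|/(√w + √11).
Restrict δ ≤ 11 so that |w − 11| < 11 forces w > 0, and then √w + √11 > √11.
Hence |√w − √11| < |w − 11|/√11, which is < ε once |w − 11| < √11·ε.
Take δ = min(11, √11·ε). If 0 < |w − 11| < δ then w > 0 and |√w − √11| < |w − 11|/√11 < ε.

δ = min(11, √11·ε)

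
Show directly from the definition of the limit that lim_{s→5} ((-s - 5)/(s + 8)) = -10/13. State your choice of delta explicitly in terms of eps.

delta = min(13/2, (169/6)eps)

Suppose eps > 0. We want delta > 0 with 0 < |s − 5| < delta ⇒ |(-s - 5)/(s + 8) + 10/13| < eps.
Combining over a common denominator, (-s - 5)/(s + 8) + 10/13 = [(-s - 5)·13 − (-10)·(s + 8)] / [13·(s + 8)] = -3(s − 5) / (13(s + 8)).
So |(-s - 5)/(s + 8) + 10/13| = 3|s − 5| / (13·|s + 8|).
Require delta ≤ 13/2, so |s + 8| ≥ |13| − |s − 5| > 13 − 13/2 = 13/2.
Hence |(-s - 5)/(s + 8) + 10/13| < 3|s − 5|/(13·(13/2)) = (6/169)|s − 5|, which is < eps once |s − 5| < (169/6)eps.
Take delta = min(13/2, (169/6)eps). Then 0 < |s − 5| < delta forces both bounds, so |(-s - 5)/(s + 8) + 10/13| < eps.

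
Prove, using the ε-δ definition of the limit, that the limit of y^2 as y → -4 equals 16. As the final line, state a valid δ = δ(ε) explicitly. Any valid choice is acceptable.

δ = min(1, ε/9)

Let ε > 0. We seek δ > 0 with 0 < |y + 4| < δ ⇒ |y^2 − 16| < ε.
Factor: y^2 − 16 = (y + 4)(y - 4), so |y^2 − 16| = |y + 4|·|y - 4|.
Restrict δ ≤ 1. Then |y + 4| < 1 gives |y| < 5, so by the triangle inequality |y - 4| ≤ 5 + 4 = 9.
Hence |y^2 − 16| ≤ 9|y + 4|, which is < ε once |y + 4| < ε/9.
Take δ = min(1, ε/9). If 0 < |y + 4| < δ then both bounds hold and |y^2 − 16| ≤ 9|y + 4| < 9·(ε/9) = ε.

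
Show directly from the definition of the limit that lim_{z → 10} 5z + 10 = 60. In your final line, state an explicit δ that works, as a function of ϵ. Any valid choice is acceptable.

Suppose ϵ > 0. We need δ > 0 so that 0 < |z − 10| < δ implies |(5z + 10) − 60| < ϵ.
|(5z + 10) − 60| = |5z - 50| = 5|z − 10|.
So 5|z − 10| < ϵ exactly when |z − 10| < ϵ/5.
Choosing δ = ϵ/5 gives |(5z + 10) − 60| = 5|z − 10| < ϵ whenever |z − 10| < δ.

δ = ϵ/5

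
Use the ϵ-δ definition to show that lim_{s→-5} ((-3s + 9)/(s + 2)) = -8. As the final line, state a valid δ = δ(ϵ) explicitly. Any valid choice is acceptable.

δ = min(3/2, (3/10)ϵ)

Let ϵ > 0 be given. We want δ > 0 with 0 < |s + 5| < δ ⇒ |(-3s + 9)/(s + 2) + 8| < ϵ.
Combining over a common denominator, (-3s + 9)/(s + 2) + 8 = [(-3s + 9)·(-3) − 24·(s + 2)] / [(-3)·(s + 2)] = -15(s + 5) / ((-3)(s + 2)).
So |(-3s + 9)/(s + 2) + 8| = 15|s + 5| / (3·|s + 2|).
Require δ ≤ 3/2, so |s + 2| ≥ |-3| − |s + 5| > 3 − 3/2 = 3/2.
Hence |(-3s + 9)/(s + 2) + 8| < 15|s + 5|/(3·(3/2)) = (10/3)|s + 5|, which is < ϵ once |s + 5| < (3/10)ϵ.
Take δ = min(3/2, (3/10)ϵ). Then 0 < |s + 5| < δ forces both bounds, so |(-3s + 9)/(s + 2) + 8| < ϵ.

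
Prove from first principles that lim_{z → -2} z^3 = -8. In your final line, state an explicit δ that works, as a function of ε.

δ = min(1, ε/19)

Let ε > 0 be given. We seek δ > 0 with 0 < |z + 2| < δ ⇒ |z^3 + 8| < ε.
Factor: z^3 + 8 = (z + 2)(z^2 - 2z + 4), so |z^3 + 8| = |z + 2|·|z^2 - 2z + 4|.
Restrict δ ≤ 1. Then |z + 2| < 1 gives |z| < 3, so by the triangle inequality |z^2 - 2z + 4| ≤ 3^2 + 2·3 + 4 = 19.
Hence |z^3 + 8| ≤ 19|z + 2|, which is < ε once |z + 2| < ε/19.
Take δ = min(1, ε/19). If 0 < |z + 2| < δ then both bounds hold and |z^3 + 8| ≤ 19|z + 2| < 19·(ε/19) = ε.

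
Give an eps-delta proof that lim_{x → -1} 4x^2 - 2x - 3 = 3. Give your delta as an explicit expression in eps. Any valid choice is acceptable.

delta = min(1, eps/14)

Let eps > 0 be given. We want delta > 0 such that 0 < |x + 1| < delta implies |(4x^2 - 2x - 3) − 3| < eps.
(4x^2 - 2x - 3) − 3 = 4x^2 - 2x - 6 = (x + 1)(4x - 6).
So |(4x^2 - 2x - 3) − 3| = |x + 1|·|4x - 6|.
Require delta ≤ 1. Then |x + 1| < 1 gives |x| < 2, and by the triangle inequality |4x - 6| ≤ 4·2 + 6 = 14.
Hence |(4x^2 - 2x - 3) − 3| ≤ 14|x + 1| < eps provided |x + 1| < eps/14.
Choosing delta = min(1, eps/14) ensures both conditions, hence |(4x^2 - 2x - 3) − 3| < eps.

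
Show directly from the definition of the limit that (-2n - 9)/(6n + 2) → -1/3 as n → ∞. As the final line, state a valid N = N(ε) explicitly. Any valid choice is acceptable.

Suppose ε > 0. For n ≥ 1, |(-2n - 9)/(6n + 2) + 1/3| = |-50|/(6(6n + 2)) = 50/(6(6n + 2)).
Since 6n + 2 ≥ 6n for n ≥ 1, this is ≤ 50/(6·6n) = (25/18)/n.
So |(-2n - 9)/(6n + 2) + 1/3| < ε whenever n > (25/18)/ε.
Take N = (25/18)/ε. If n > N then |(-2n - 9)/(6n + 2) + 1/3| ≤ (25/18)/n < ε.

N = (25/18)/ε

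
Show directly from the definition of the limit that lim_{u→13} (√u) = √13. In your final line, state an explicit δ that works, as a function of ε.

Let ε > 0 be given. We want δ > 0 such that 0 < |u − 13| < δ implies |√u − √13| < ε.
Multiplying by the conjugate, |√u − √13| = |u − 13|/(√u + √13).
Restrict δ ≤ 13 so that |u − 13| < 13 forces u > 0, and then √u + √13 > √13.
Hence |√u − √13| < |u − 13|/√13, which is < ε once |u − 13| < √13·ε.
Take δ = min(13, √13·ε). If 0 < |u − 13| < δ then u > 0 and |√u − √13| < |u − 13|/√13 < ε.

δ = min(13, √13·ε)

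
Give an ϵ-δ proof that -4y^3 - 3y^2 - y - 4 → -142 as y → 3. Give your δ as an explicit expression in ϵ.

δ = min(1, ϵ/170)

Let ϵ > 0. We want δ > 0 such that 0 < |y − 3| < δ implies |(-4y^3 - 3y^2 - y - 4) + 142| < ϵ.
(-4y^3 - 3y^2 - y - 4) + 142 = -4y^3 - 3y^2 - y + 138 = (y − 3)(-4y^2 - 15y - 46).
So |(-4y^3 - 3y^2 - y - 4) + 142| = |y − 3|·|-4y^2 - 15y - 46|.
Require δ ≤ 1. Then |y − 3| < 1 gives |y| < 4, and by the triangle inequality |-4y^2 - 15y - 46| ≤ 4·4^2 + 15·4 + 46 = 170.
Hence |(-4y^3 - 3y^2 - y - 4) + 142| ≤ 170|y − 3| < ϵ provided |y − 3| < ϵ/170.
Take δ = min(1, ϵ/170). Then 0 < |y − 3| < δ gives both |y − 3| < 1 and |y − 3| < ϵ/170, so |(-4y^3 - 3y^2 - y - 4) + 142| < ϵ.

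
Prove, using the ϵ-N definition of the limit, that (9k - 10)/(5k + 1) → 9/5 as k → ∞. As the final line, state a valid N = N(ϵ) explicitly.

Let ϵ > 0. For k ≥ 1, |(9k - 10)/(5k + 1) − (9/5)| = |-59|/(5(5k + 1)) = 59/(5(5k + 1)).
Since 5k + 1 ≥ 5k for k ≥ 1, this is ≤ 59/(5·5k) = (59/25)/k.
So |(9k - 10)/(5k + 1) − (9/5)| < ϵ whenever k > (59/25)/ϵ.
Take N = (59/25)/ϵ. If k > N then |(9k - 10)/(5k + 1) − (9/5)| ≤ (59/25)/k < ϵ.

N = (59/25)/ϵ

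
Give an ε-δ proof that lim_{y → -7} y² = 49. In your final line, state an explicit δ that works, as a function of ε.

Fix ε > 0. We seek δ > 0 with 0 < |y + 7| < δ ⇒ |y² − 49| < ε.
Factor: y² − 49 = (y + 7)(y - 7), so |y² − 49| = |y + 7|·|y - 7|.
Restrict δ ≤ 1. Then |y + 7| < 1 gives |y| < 8, so by the triangle inequality |y - 7| ≤ 8 + 7 = 15.
Hence |y² − 49| ≤ 15|y + 7|, which is < ε once |y + 7| < ε/15.
Take δ = min(1, ε/15). If 0 < |y + 7| < δ then both bounds hold and |y² − 49| ≤ 15|y + 7| < 15·(ε/15) = ε.

δ = min(1, ε/15)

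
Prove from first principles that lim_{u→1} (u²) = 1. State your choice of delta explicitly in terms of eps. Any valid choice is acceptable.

Fix eps > 0. We seek delta > 0 with 0 < |u − 1| < delta ⇒ |u² − 1| < eps.
Factor: u² − 1 = (u − 1)(u + 1), so |u² − 1| = |u − 1|·|u + 1|.
Impose delta ≤ 2 so that |u| < 3; then |u + 1| ≤ 4.
Hence |u² − 1| ≤ 4|u − 1|, which is < eps once |u − 1| < eps/4.
Take delta = min(2, eps/4). If 0 < |u − 1| < delta then both bounds hold and |u² − 1| ≤ 4|u − 1| < 4·(eps/4) = eps.

delta = min(2, eps/4)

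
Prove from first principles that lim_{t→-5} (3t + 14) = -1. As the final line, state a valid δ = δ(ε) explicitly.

δ = ε/3

Let ε > 0 be given. We need δ > 0 so that 0 < |t + 5| < δ implies |(3t + 14) + 1| < ε.
Since (3t + 14) + 1 = 3(t + 5), we have |(3t + 14) + 1| = 3|t + 5|.
Thus it suffices that |t + 5| < ε/3.
Take δ = ε/3. If 0 < |t + 5| < δ then |(3t + 14) + 1| = 3|t + 5| < 3·(ε/3) = ε.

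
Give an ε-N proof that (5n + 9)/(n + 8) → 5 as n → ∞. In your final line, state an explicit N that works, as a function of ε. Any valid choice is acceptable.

Let ε > 0. For n ≥ 1, |(5n + 9)/(n + 8) − 5| = |-31|/((n + 8)) = 31/((n + 8)).
Since n + 8 ≥ n for n ≥ 1, this is ≤ 31/(n) = 31/n.
So |(5n + 9)/(n + 8) − 5| < ε whenever n > 31/ε.
Take N = 31/ε. If n > N then |(5n + 9)/(n + 8) − 5| ≤ 31/n < ε.

N = 31/ε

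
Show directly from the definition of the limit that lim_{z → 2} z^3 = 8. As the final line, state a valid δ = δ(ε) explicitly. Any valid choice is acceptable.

δ = min(2, ε/28)

Let ε > 0. We seek δ > 0 with 0 < |z − 2| < δ ⇒ |z^3 − 8| < ε.
Factor: z^3 − 8 = (z − 2)(z^2 + 2z + 4), so |z^3 − 8| = |z − 2|·|z^2 + 2z + 4|.
Impose δ ≤ 2 so that |z| < 4; then |z^2 + 2z + 4| ≤ 28.
Hence |z^3 − 8| ≤ 28|z − 2|, which is < ε once |z − 2| < ε/28.
Take δ = min(2, ε/28). If 0 < |z − 2| < δ then both bounds hold and |z^3 − 8| ≤ 28|z − 2| < 28·(ε/28) = ε.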